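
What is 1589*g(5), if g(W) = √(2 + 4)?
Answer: 1589*√6 ≈ 3892.2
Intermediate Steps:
g(W) = √6
1589*g(5) = 1589*√6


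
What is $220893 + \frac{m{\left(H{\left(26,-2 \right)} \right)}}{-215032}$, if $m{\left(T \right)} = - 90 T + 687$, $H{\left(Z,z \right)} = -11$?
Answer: $\frac{47499061899}{215032} \approx 2.2089 \cdot 10^{5}$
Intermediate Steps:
$m{\left(T \right)} = 687 - 90 T$
$220893 + \frac{m{\left(H{\left(26,-2 \right)} \right)}}{-215032} = 220893 + \frac{687 - -990}{-215032} = 220893 + \left(687 + 990\right) \left(- \frac{1}{215032}\right) = 220893 + 1677 \left(- \frac{1}{215032}\right) = 220893 - \frac{1677}{215032} = \frac{47499061899}{215032}$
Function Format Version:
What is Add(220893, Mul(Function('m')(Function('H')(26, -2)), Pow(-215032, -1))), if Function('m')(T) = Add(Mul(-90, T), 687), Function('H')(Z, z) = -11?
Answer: Rational(47499061899, 215032) ≈ 2.2089e+5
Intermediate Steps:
Function('m')(T) = Add(687, Mul(-90, T))
Add(220893, Mul(Function('m')(Function('H')(26, -2)), Pow(-215032, -1))) = Add(220893, Mul(Add(687, Mul(-90, -11)), Pow(-215032, -1))) = Add(220893, Mul(Add(687, 990), Rational(-1, 215032))) = Add(220893, Mul(1677, Rational(-1, 215032))) = Add(220893, Rational(-1677, 215032)) = Rational(47499061899, 215032)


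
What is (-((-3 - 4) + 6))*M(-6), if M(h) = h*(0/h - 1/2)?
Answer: 3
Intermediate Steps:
M(h) = -h/2 (M(h) = h*(0 - 1*½) = h*(0 - ½) = h*(-½) = -h/2)
(-((-3 - 4) + 6))*M(-6) = (-((-3 - 4) + 6))*(-½*(-6)) = -(-7 + 6)*3 = -1*(-1)*3 = 1*3 = 3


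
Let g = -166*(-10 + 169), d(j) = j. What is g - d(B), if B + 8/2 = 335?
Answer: -26725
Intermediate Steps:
B = 331 (B = -4 + 335 = 331)
g = -26394 (g = -166*159 = -26394)
g - d(B) = -26394 - 1*331 = -26394 - 331 = -26725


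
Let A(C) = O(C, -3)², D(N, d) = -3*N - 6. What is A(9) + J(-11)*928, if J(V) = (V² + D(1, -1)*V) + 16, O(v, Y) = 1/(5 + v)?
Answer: 42925569/196 ≈ 2.1901e+5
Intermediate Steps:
D(N, d) = -6 - 3*N
J(V) = 16 + V² - 9*V (J(V) = (V² + (-6 - 3*1)*V) + 16 = (V² + (-6 - 3)*V) + 16 = (V² - 9*V) + 16 = 16 + V² - 9*V)
A(C) = (5 + C)⁻² (A(C) = (1/(5 + C))² = (5 + C)⁻²)
A(9) + J(-11)*928 = (5 + 9)⁻² + (16 + (-11)² - 9*(-11))*928 = 14⁻² + (16 + 121 + 99)*928 = 1/196 + 236*928 = 1/196 + 219008 = 42925569/196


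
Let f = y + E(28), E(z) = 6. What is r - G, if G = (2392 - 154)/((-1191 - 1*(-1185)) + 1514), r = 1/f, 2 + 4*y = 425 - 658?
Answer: -239125/159094 ≈ -1.5030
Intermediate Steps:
y = -235/4 (y = -½ + (425 - 658)/4 = -½ + (¼)*(-233) = -½ - 233/4 = -235/4 ≈ -58.750)
f = -211/4 (f = -235/4 + 6 = -211/4 ≈ -52.750)
r = -4/211 (r = 1/(-211/4) = -4/211 ≈ -0.018957)
G = 1119/754 (G = 2238/((-1191 + 1185) + 1514) = 2238/(-6 + 1514) = 2238/1508 = 2238*(1/1508) = 1119/754 ≈ 1.4841)
r - G = -4/211 - 1*1119/754 = -4/211 - 1119/754 = -239125/159094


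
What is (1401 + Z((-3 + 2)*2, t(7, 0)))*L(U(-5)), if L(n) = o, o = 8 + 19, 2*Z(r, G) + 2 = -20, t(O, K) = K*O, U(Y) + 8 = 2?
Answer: 37530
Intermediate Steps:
U(Y) = -6 (U(Y) = -8 + 2 = -6)
Z(r, G) = -11 (Z(r, G) = -1 + (1/2)*(-20) = -1 - 10 = -11)
o = 27
L(n) = 27
(1401 + Z((-3 + 2)*2, t(7, 0)))*L(U(-5)) = (1401 - 11)*27 = 1390*27 = 37530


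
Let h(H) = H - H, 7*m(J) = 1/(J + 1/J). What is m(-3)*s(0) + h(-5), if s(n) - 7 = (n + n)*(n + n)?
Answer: -3/10 ≈ -0.30000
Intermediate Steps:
s(n) = 7 + 4*n² (s(n) = 7 + (n + n)*(n + n) = 7 + (2*n)*(2*n) = 7 + 4*n²)
m(J) = 1/(7*(J + 1/J))
h(H) = 0
m(-3)*s(0) + h(-5) = ((⅐)*(-3)/(1 + (-3)²))*(7 + 4*0²) + 0 = ((⅐)*(-3)/(1 + 9))*(7 + 4*0) + 0 = ((⅐)*(-3)/10)*(7 + 0) + 0 = ((⅐)*(-3)*(⅒))*7 + 0 = -3/70*7 + 0 = -3/10 + 0 = -3/10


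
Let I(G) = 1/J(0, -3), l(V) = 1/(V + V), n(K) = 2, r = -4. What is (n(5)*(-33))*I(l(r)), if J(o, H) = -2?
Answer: 33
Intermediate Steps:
l(V) = 1/(2*V)
I(G) = -½ (I(G) = 1/(-2) = -½)
(n(5)*(-33))*I(l(r)) = (2*(-33))*(-½) = -66*(-½) = 33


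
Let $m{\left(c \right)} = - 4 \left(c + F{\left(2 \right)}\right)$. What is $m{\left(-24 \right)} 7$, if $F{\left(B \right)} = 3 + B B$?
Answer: $476$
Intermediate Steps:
$F{\left(B \right)} = 3 + B^{2}$
$m{\left(c \right)} = -28 - 4 c$ ($m{\left(c \right)} = - 4 \left(c + \left(3 + 2^{2}\right)\right) = - 4 \left(c + \left(3 + 4\right)\right) = - 4 \left(c + 7\right) = - 4 \left(7 + c\right) = -28 - 4 c$)
$m{\left(-24 \right)} 7 = \left(-28 - -96\right) 7 = \left(-28 + 96\right) 7 = 68 \cdot 7 = 476$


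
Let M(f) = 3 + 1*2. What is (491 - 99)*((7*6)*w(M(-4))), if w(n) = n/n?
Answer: 16464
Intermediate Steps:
M(f) = 5 (M(f) = 3 + 2 = 5)
w(n) = 1
(491 - 99)*((7*6)*w(M(-4))) = (491 - 99)*((7*6)*1) = 392*(42*1) = 392*42 = 16464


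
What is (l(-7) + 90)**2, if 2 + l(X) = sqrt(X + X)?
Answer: (88 + I*sqrt(14))**2 ≈ 7730.0 + 658.53*I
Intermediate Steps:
l(X) = -2 + sqrt(2)*sqrt(X) (l(X) = -2 + sqrt(X + X) = -2 + sqrt(2*X) = -2 + sqrt(2)*sqrt(X))
(l(-7) + 90)**2 = ((-2 + sqrt(2)*sqrt(-7)) + 90)**2 = ((-2 + sqrt(2)*(I*sqrt(7))) + 90)**2 = ((-2 + I*sqrt(14)) + 90)**2 = (88 + I*sqrt(14))**2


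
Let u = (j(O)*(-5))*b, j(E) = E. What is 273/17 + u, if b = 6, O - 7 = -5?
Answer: -747/17 ≈ -43.941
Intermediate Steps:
O = 2 (O = 7 - 5 = 2)
u = -60 (u = (2*(-5))*6 = -10*6 = -60)
273/17 + u = 273/17 - 60 = -747/17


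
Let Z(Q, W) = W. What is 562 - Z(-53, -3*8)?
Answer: 586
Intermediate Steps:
562 - Z(-53, -3*8) = 562 - (-3)*8 = 562 - 1*(-24) = 562 + 24 = 586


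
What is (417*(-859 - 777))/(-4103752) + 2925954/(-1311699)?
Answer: -926044398435/448573949554 ≈ -2.0644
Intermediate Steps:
(417*(-859 - 777))/(-4103752) + 2925954/(-1311699) = (417*(-1636))*(-1/4103752) + 2925954*(-1/1311699) = -682212*(-1/4103752) - 975318/437233 = 170553/1025938 - 975318/437233 = -926044398435/448573949554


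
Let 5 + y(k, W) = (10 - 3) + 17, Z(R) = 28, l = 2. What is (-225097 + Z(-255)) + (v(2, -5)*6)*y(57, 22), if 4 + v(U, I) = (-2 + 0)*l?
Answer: -225981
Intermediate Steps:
y(k, W) = 19 (y(k, W) = -5 + ((10 - 3) + 17) = -5 + (7 + 17) = -5 + 24 = 19)
v(U, I) = -8 (v(U, I) = -4 + (-2 + 0)*2 = -4 - 2*2 = -4 - 4 = -8)
(-225097 + Z(-255)) + (v(2, -5)*6)*y(57, 22) = (-225097 + 28) - 8*6*19 = -225069 - 48*19 = -225069 - 912 = -225981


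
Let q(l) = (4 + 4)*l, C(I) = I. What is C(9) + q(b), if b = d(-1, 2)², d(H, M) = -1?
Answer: 17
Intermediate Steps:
b = 1 (b = (-1)² = 1)
q(l) = 8*l
C(9) + q(b) = 9 + 8*1 = 9 + 8 = 17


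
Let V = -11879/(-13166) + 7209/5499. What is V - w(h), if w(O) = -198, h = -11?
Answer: 1610600383/8044426 ≈ 200.21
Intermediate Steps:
V = 17804035/8044426 (V = -11879*(-1/13166) + 7209*(1/5499) = 11879/13166 + 801/611 = 17804035/8044426 ≈ 2.2132)
V - w(h) = 17804035/8044426 - 1*(-198) = 17804035/8044426 + 198 = 1610600383/8044426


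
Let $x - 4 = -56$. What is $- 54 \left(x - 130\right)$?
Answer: $9828$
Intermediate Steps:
$x = -52$ ($x = 4 - 56 = -52$)
$- 54 \left(x - 130\right) = - 54 \left(-52 - 130\right) = \left(-54\right) \left(-182\right) = 9828$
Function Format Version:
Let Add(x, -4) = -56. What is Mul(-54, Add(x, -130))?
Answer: 9828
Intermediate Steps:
x = -52 (x = Add(4, -56) = -52)
Mul(-54, Add(x, -130)) = Mul(-54, Add(-52, -130)) = Mul(-54, -182) = 9828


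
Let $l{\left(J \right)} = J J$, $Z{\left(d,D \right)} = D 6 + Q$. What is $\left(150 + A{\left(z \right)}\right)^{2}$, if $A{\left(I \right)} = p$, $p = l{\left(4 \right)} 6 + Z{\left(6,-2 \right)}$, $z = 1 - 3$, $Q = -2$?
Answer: $53824$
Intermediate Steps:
$Z{\left(d,D \right)} = -2 + 6 D$ ($Z{\left(d,D \right)} = D 6 - 2 = 6 D - 2 = -2 + 6 D$)
$z = -2$
$l{\left(J \right)} = J^{2}$
$p = 82$ ($p = 4^{2} \cdot 6 + \left(-2 + 6 \left(-2\right)\right) = 16 \cdot 6 - 14 = 96 - 14 = 82$)
$A{\left(I \right)} = 82$
$\left(150 + A{\left(z \right)}\right)^{2} = \left(150 + 82\right)^{2} = 232^{2} = 53824$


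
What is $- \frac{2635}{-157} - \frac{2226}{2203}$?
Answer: $\frac{5455423}{345871} \approx 15.773$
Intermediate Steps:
$- \frac{2635}{-157} - \frac{2226}{2203} = \left(-2635\right) \left(- \frac{1}{157}\right) - \frac{2226}{2203} = \frac{2635}{157} - \frac{2226}{2203} = \frac{5455423}{345871}$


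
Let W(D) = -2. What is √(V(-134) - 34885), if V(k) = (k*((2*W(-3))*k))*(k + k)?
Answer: 3*√2134883 ≈ 4383.4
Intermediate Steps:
V(k) = -8*k³ (V(k) = (k*((2*(-2))*k))*(k + k) = (k*(-4*k))*(2*k) = (-4*k²)*(2*k) = -8*k³)
√(V(-134) - 34885) = √(-8*(-134)³ - 34885) = √(-8*(-2406104) - 34885) = √(19248832 - 34885) = √19213947 = 3*√2134883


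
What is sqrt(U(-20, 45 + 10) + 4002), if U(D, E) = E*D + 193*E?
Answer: sqrt(13517) ≈ 116.26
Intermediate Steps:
U(D, E) = 193*E + D*E (U(D, E) = D*E + 193*E = 193*E + D*E)
sqrt(U(-20, 45 + 10) + 4002) = sqrt((45 + 10)*(193 - 20) + 4002) = sqrt(55*173 + 4002) = sqrt(9515 + 4002) = sqrt(13517)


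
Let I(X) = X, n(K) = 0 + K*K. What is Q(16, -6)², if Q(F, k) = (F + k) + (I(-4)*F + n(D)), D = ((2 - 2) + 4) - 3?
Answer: 2809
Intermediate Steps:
D = 1 (D = (0 + 4) - 3 = 4 - 3 = 1)
n(K) = K² (n(K) = 0 + K² = K²)
Q(F, k) = 1 + k - 3*F (Q(F, k) = (F + k) + (-4*F + 1²) = (F + k) + (-4*F + 1) = (F + k) + (1 - 4*F) = 1 + k - 3*F)
Q(16, -6)² = (1 - 6 - 3*16)² = (1 - 6 - 48)² = (-53)² = 2809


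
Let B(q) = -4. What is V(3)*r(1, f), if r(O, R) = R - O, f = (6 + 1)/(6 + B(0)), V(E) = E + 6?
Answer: 45/2 ≈ 22.500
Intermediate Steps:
V(E) = 6 + E
f = 7/2 (f = (6 + 1)/(6 - 4) = 7/2 ≈ 3.5000)
V(3)*r(1, f) = (6 + 3)*(7/2 - 1*1) = 9*(7/2 - 1) = 9*(5/2) = 45/2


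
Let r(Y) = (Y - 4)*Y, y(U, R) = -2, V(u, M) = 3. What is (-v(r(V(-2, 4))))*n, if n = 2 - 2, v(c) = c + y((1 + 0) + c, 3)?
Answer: 0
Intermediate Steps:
r(Y) = Y*(-4 + Y) (r(Y) = (-4 + Y)*Y = Y*(-4 + Y))
v(c) = -2 + c (v(c) = c - 2 = -2 + c)
n = 0
(-v(r(V(-2, 4))))*n = -(-2 + 3*(-4 + 3))*0 = -(-2 + 3*(-1))*0 = -(-2 - 3)*0 = -1*(-5)*0 = 5*0 = 0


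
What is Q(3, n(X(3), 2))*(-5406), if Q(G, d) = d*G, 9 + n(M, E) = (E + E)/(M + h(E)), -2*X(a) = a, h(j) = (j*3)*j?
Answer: 978486/7 ≈ 1.3978e+5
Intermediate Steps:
h(j) = 3*j**2 (h(j) = (3*j)*j = 3*j**2)
X(a) = -a/2
n(M, E) = -9 + 2*E/(M + 3*E**2) (n(M, E) = -9 + (E + E)/(M + 3*E**2) = -9 + (2*E)/(M + 3*E**2) = -9 + 2*E/(M + 3*E**2))
Q(G, d) = G*d
Q(3, n(X(3), 2))*(-5406) = (3*((-27*2**2 - (-9)*3/2 + 2*2)/(-1/2*3 + 3*2**2)))*(-5406) = (3*((-27*4 - 9*(-3/2) + 4)/(-3/2 + 3*4)))*(-5406) = (3*((-108 + 27/2 + 4)/(-3/2 + 12)))*(-5406) = (3*(-181/2/(21/2)))*(-5406) = (3*((2/21)*(-181/2)))*(-5406) = (3*(-181/21))*(-5406) = -181/7*(-5406) = 978486/7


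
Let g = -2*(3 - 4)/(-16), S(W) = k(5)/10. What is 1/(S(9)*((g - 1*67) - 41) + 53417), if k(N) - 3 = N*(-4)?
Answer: 16/857613 ≈ 1.8656e-5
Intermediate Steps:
k(N) = 3 - 4*N (k(N) = 3 + N*(-4) = 3 - 4*N)
S(W) = -17/10 (S(W) = (3 - 4*5)/10 = (3 - 20)*(1/10) = -17*1/10 = -17/10)
g = -1/8 (g = -2*(-1)*(-1/16) = 2*(-1/16) = -1/8 ≈ -0.12500)
1/(S(9)*((g - 1*67) - 41) + 53417) = 1/(-17*((-1/8 - 1*67) - 41)/10 + 53417) = 1/(-17*((-1/8 - 67) - 41)/10 + 53417) = 1/(-17*(-537/8 - 41)/10 + 53417) = 1/(-17/10*(-865/8) + 53417) = 1/(2941/16 + 53417) = 1/(857613/16) = 16/857613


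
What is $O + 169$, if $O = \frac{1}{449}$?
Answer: $\frac{75882}{449} \approx 169.0$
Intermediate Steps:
$O = \frac{1}{449} \approx 0.0022272$
$O + 169 = \frac{1}{449} + 169 = \frac{75882}{449}$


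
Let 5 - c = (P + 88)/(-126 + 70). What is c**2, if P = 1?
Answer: 136161/3136 ≈ 43.419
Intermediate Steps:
c = 369/56 (c = 5 - (1 + 88)/(-126 + 70) = 5 - 89/(-56) = 5 - 89*(-1)/56 = 5 - 1*(-89/56) = 5 + 89/56 = 369/56 ≈ 6.5893)
c**2 = (369/56)**2 = 136161/3136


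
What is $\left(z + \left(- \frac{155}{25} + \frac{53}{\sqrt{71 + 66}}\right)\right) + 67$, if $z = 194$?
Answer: $\frac{1274}{5} + \frac{53 \sqrt{137}}{137} \approx 259.33$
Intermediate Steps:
$\left(z + \left(- \frac{155}{25} + \frac{53}{\sqrt{71 + 66}}\right)\right) + 67 = \left(194 + \left(- \frac{155}{25} + \frac{53}{\sqrt{71 + 66}}\right)\right) + 67 = \left(194 + \left(\left(-155\right) \frac{1}{25} + \frac{53}{\sqrt{137}}\right)\right) + 67 = \left(194 - \left(\frac{31}{5} - 53 \frac{\sqrt{137}}{137}\right)\right) + 67 = \left(194 - \left(\frac{31}{5} - \frac{53 \sqrt{137}}{137}\right)\right) + 67 = \left(\frac{939}{5} + \frac{53 \sqrt{137}}{137}\right) + 67 = \frac{1274}{5} + \frac{53 \sqrt{137}}{137}$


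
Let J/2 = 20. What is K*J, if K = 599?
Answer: 23960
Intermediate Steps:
J = 40 (J = 2*20 = 40)
K*J = 599*40 = 23960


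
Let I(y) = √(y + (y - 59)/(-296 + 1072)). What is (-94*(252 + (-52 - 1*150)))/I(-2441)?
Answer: 4700*I*√91990726/474179 ≈ 95.067*I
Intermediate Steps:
I(y) = √(-59/776 + 777*y/776) (I(y) = √(y + (-59 + y)/776) = √(y + (-59 + y)*(1/776)) = √(y + (-59/776 + y/776)) = √(-59/776 + 777*y/776))
(-94*(252 + (-52 - 1*150)))/I(-2441) = (-94*(252 + (-52 - 1*150)))/((√(-11446 + 150738*(-2441))/388)) = (-94*(252 + (-52 - 150)))/((√(-11446 - 367951458)/388)) = (-94*(252 - 202))/((√(-367962904)/388)) = (-94*50)/(((2*I*√91990726)/388)) = -4700*(-I*√91990726/474179) = -(-4700)*I*√91990726/474179 = 4700*I*√91990726/474179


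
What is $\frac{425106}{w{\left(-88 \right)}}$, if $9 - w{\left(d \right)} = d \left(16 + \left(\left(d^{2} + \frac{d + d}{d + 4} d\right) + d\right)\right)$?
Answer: $\frac{8927226}{13837309} \approx 0.64516$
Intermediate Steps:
$w{\left(d \right)} = 9 - d \left(16 + d + d^{2} + \frac{2 d^{2}}{4 + d}\right)$ ($w{\left(d \right)} = 9 - d \left(16 + \left(\left(d^{2} + \frac{d + d}{d + 4} d\right) + d\right)\right) = 9 - d \left(16 + \left(\left(d^{2} + \frac{2 d}{4 + d} d\right) + d\right)\right) = 9 - d \left(16 + \left(\left(d^{2} + \frac{2 d^{2}}{4 + d}\right) + d\right)\right) = 9 - d \left(16 + \left(d + d^{2} + \frac{2 d^{2}}{4 + d}\right)\right) = 9 - d \left(16 + d + d^{2} + \frac{2 d^{2}}{4 + d}\right)$)
$\frac{425106}{w{\left(-88 \right)}} = \frac{425106}{\frac{1}{4 - 88} \left(36 - \left(-88\right)^{4} - -4840 - 20 \left(-88\right)^{2} - 7 \left(-88\right)^{3}\right)} = \frac{425106}{\frac{1}{-84} \left(36 - 59969536 + 4840 - 154880 - -4770304\right)} = \frac{425106}{\left(- \frac{1}{84}\right) \left(36 - 59969536 + 4840 - 154880 + 4770304\right)} = \frac{425106}{\left(- \frac{1}{84}\right) \left(-55349236\right)} = \frac{425106}{\frac{13837309}{21}} = 425106 \cdot \frac{21}{13837309} = \frac{8927226}{13837309}$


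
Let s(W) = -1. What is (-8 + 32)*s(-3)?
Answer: -24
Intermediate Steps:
(-8 + 32)*s(-3) = (-8 + 32)*(-1) = 24*(-1) = -24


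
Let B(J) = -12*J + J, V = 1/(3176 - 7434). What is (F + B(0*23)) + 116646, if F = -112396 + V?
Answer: 18096499/4258 ≈ 4250.0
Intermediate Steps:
V = -1/4258 (V = 1/(-4258) = -1/4258 ≈ -0.00023485)
B(J) = -11*J
F = -478582169/4258 (F = -112396 - 1/4258 = -478582169/4258 ≈ -1.1240e+5)
(F + B(0*23)) + 116646 = (-478582169/4258 - 0*23) + 116646 = (-478582169/4258 - 11*0) + 116646 = (-478582169/4258 + 0) + 116646 = -478582169/4258 + 116646 = 18096499/4258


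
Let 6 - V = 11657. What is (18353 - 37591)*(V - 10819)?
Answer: 432277860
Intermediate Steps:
V = -11651 (V = 6 - 1*11657 = 6 - 11657 = -11651)
(18353 - 37591)*(V - 10819) = (18353 - 37591)*(-11651 - 10819) = -19238*(-22470) = 432277860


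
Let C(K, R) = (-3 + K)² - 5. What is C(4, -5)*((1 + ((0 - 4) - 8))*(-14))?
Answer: -616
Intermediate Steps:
C(K, R) = -5 + (-3 + K)²
C(4, -5)*((1 + ((0 - 4) - 8))*(-14)) = (-5 + (-3 + 4)²)*((1 + ((0 - 4) - 8))*(-14)) = (-5 + 1²)*((1 + (-4 - 8))*(-14)) = (-5 + 1)*((1 - 12)*(-14)) = -(-44)*(-14) = -4*154 = -616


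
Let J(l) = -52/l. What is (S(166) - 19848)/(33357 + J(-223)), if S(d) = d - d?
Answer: -4426104/7438663 ≈ -0.59501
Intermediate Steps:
S(d) = 0
(S(166) - 19848)/(33357 + J(-223)) = (0 - 19848)/(33357 - 52/(-223)) = -19848/(33357 - 52*(-1/223)) = -19848/(33357 + 52/223) = -19848/7438663/223 = -19848*223/7438663 = -4426104/7438663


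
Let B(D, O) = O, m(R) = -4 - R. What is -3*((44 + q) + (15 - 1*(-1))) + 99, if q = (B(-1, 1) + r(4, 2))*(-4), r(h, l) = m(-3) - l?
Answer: -105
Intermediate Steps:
r(h, l) = -1 - l (r(h, l) = (-4 - 1*(-3)) - l = (-4 + 3) - l = -1 - l)
q = 8 (q = (1 + (-1 - 1*2))*(-4) = (1 + (-1 - 2))*(-4) = (1 - 3)*(-4) = -2*(-4) = 8)
-3*((44 + q) + (15 - 1*(-1))) + 99 = -3*((44 + 8) + (15 - 1*(-1))) + 99 = -3*(52 + (15 + 1)) + 99 = -3*(52 + 16) + 99 = -3*68 + 99 = -204 + 99 = -105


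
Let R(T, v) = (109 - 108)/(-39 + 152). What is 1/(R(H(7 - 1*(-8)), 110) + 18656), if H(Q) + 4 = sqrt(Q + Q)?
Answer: 113/2108129 ≈ 5.3602e-5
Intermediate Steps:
H(Q) = -4 + sqrt(2)*sqrt(Q) (H(Q) = -4 + sqrt(Q + Q) = -4 + sqrt(2*Q) = -4 + sqrt(2)*sqrt(Q))
R(T, v) = 1/113
1/(R(H(7 - 1*(-8)), 110) + 18656) = 1/(1/113 + 18656) = 1/(2108129/113) = 113/2108129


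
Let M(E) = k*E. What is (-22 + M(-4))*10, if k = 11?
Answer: -660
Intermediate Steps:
M(E) = 11*E
(-22 + M(-4))*10 = (-22 + 11*(-4))*10 = (-22 - 44)*10 = -66*10 = -660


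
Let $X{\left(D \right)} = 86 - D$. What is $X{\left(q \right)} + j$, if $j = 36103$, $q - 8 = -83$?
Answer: $36264$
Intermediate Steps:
$q = -75$ ($q = 8 - 83 = -75$)
$X{\left(q \right)} + j = \left(86 - -75\right) + 36103 = \left(86 + 75\right) + 36103 = 161 + 36103 = 36264$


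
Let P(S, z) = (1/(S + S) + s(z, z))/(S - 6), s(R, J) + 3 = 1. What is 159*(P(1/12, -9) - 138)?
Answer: -1565514/71 ≈ -22050.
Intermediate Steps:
s(R, J) = -2 (s(R, J) = -3 + 1 = -2)
P(S, z) = (-2 + 1/(2*S))/(-6 + S) (P(S, z) = (1/(S + S) - 2)/(S - 6) = (1/(2*S) - 2)/(-6 + S) = (-2 + 1/(2*S))/(-6 + S))
159*(P(1/12, -9) - 138) = 159*((1 - 4/12)/(2*(1/12)*(-6 + 1/12)) - 138) = 159*((1 - 4*1/12)/(2*(1/12)*(-6 + 1/12)) - 138) = 159*((1/2)*12*(1 - 1/3)/(-71/12) - 138) = 159*((1/2)*12*(-12/71)*(2/3) - 138) = 159*(-48/71 - 138) = 159*(-9846/71) = -1565514/71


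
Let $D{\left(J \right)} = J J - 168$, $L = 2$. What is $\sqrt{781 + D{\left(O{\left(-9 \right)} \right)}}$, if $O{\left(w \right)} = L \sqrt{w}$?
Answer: $\sqrt{577} \approx 24.021$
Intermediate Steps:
$O{\left(w \right)} = 2 \sqrt{w}$
$D{\left(J \right)} = -168 + J^{2}$ ($D{\left(J \right)} = J^{2} - 168 = -168 + J^{2}$)
$\sqrt{781 + D{\left(O{\left(-9 \right)} \right)}} = \sqrt{781 - \left(168 - \left(2 \sqrt{-9}\right)^{2}\right)} = \sqrt{781 - \left(168 - \left(2 \cdot 3 i\right)^{2}\right)} = \sqrt{781 - \left(168 - \left(6 i\right)^{2}\right)} = \sqrt{781 - 204} = \sqrt{577}$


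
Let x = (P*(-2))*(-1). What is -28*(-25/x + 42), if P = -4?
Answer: -2527/2 ≈ -1263.5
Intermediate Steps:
x = -8 (x = -4*(-2)*(-1) = 8*(-1) = -8)
-28*(-25/x + 42) = -28*(-25/(-8) + 42) = -28*(-25*(-1/8) + 42) = -28*(25/8 + 42) = -28*361/8 = -2527/2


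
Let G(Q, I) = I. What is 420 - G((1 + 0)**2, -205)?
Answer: 625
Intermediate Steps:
420 - G((1 + 0)**2, -205) = 420 - 1*(-205) = 420 + 205 = 625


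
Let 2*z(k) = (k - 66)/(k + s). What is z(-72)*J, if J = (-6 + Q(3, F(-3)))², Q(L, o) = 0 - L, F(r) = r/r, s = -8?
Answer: 5589/80 ≈ 69.863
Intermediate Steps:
F(r) = 1
Q(L, o) = -L
z(k) = (-66 + k)/(2*(-8 + k)) (z(k) = ((k - 66)/(k - 8))/2 = ((-66 + k)/(-8 + k))/2 = (-66 + k)/(2*(-8 + k)))
J = 81 (J = (-6 - 1*3)² = (-6 - 3)² = (-9)² = 81)
z(-72)*J = ((-66 - 72)/(2*(-8 - 72)))*81 = ((½)*(-138)/(-80))*81 = ((½)*(-1/80)*(-138))*81 = (69/80)*81 = 5589/80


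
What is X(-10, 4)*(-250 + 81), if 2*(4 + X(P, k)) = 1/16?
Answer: 21463/32 ≈ 670.72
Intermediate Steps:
X(P, k) = -127/32 (X(P, k) = -4 + (1/2)/16 = -4 + (1/2)*(1/16) = -4 + 1/32 = -127/32)
X(-10, 4)*(-250 + 81) = -127*(-250 + 81)/32 = -127/32*(-169) = 21463/32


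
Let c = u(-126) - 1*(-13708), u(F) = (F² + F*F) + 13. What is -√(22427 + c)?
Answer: -10*√679 ≈ -260.58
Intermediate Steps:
u(F) = 13 + 2*F² (u(F) = (F² + F²) + 13 = 2*F² + 13 = 13 + 2*F²)
c = 45473 (c = (13 + 2*(-126)²) - 1*(-13708) = (13 + 2*15876) + 13708 = (13 + 31752) + 13708 = 31765 + 13708 = 45473)
-√(22427 + c) = -√(22427 + 45473) = -√67900 = -10*√679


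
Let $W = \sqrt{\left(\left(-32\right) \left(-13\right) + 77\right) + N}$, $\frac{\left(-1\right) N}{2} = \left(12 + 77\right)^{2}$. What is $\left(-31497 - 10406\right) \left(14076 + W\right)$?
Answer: $-589826628 - 41903 i \sqrt{15349} \approx -5.8983 \cdot 10^{8} - 5.1914 \cdot 10^{6} i$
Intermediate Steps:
$N = -15842$ ($N = - 2 \left(12 + 77\right)^{2} = - 2 \cdot 89^{2} = \left(-2\right) 7921 = -15842$)
$W = i \sqrt{15349}$ ($W = \sqrt{\left(\left(-32\right) \left(-13\right) + 77\right) - 15842} = \sqrt{\left(416 + 77\right) - 15842} = \sqrt{493 - 15842} = \sqrt{-15349} = i \sqrt{15349} \approx 123.89 i$)
$\left(-31497 - 10406\right) \left(14076 + W\right) = \left(-31497 - 10406\right) \left(14076 + i \sqrt{15349}\right) = - 41903 \left(14076 + i \sqrt{15349}\right) = -589826628 - 41903 i \sqrt{15349}$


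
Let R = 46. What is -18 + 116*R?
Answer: 5318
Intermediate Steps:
-18 + 116*R = -18 + 116*46 = -18 + 5336 = 5318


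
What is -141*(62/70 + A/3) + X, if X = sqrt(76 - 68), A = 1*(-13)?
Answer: 17014/35 + 2*sqrt(2) ≈ 488.94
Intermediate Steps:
A = -13
X = 2*sqrt(2) (X = sqrt(8) = 2*sqrt(2) ≈ 2.8284)
-141*(62/70 + A/3) + X = -141*(62/70 - 13/3) + 2*sqrt(2) = -141*(62*(1/70) - 13*1/3) + 2*sqrt(2) = -141*(31/35 - 13/3) + 2*sqrt(2) = -141*(-362/105) + 2*sqrt(2) = 17014/35 + 2*sqrt(2)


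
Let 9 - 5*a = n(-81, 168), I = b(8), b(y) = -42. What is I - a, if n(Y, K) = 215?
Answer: -⅘ ≈ -0.80000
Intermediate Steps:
I = -42
a = -206/5 (a = 9/5 - ⅕*215 = 9/5 - 43 = -206/5 ≈ -41.200)
I - a = -42 - 1*(-206/5) = -42 + 206/5 = -⅘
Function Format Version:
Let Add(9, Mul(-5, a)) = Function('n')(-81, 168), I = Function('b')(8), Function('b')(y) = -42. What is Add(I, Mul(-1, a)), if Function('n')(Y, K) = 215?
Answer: Rational(-4, 5) ≈ -0.80000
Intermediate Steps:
I = -42
a = Rational(-206, 5) (a = Add(Rational(9, 5), Mul(Rational(-1, 5), 215)) = Add(Rational(9, 5), -43) = Rational(-206, 5) ≈ -41.200)
Add(I, Mul(-1, a)) = Add(-42, Mul(-1, Rational(-206, 5))) = Add(-42, Rational(206, 5)) = Rational(-4, 5)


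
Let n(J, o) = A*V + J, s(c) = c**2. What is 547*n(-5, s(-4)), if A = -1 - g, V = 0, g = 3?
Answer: -2735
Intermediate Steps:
A = -4 (A = -1 - 1*3 = -1 - 3 = -4)
n(J, o) = J (n(J, o) = -4*0 + J = 0 + J = J)
547*n(-5, s(-4)) = 547*(-5) = -2735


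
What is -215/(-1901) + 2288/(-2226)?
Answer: -1935449/2115813 ≈ -0.91475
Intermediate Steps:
-215/(-1901) + 2288/(-2226) = -215*(-1/1901) + 2288*(-1/2226) = 215/1901 - 1144/1113 = -1935449/2115813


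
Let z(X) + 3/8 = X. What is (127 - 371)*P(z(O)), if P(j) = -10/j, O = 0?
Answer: -19520/3 ≈ -6506.7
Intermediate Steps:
z(X) = -3/8 + X
(127 - 371)*P(z(O)) = (127 - 371)*(-10/(-3/8 + 0)) = -(-2440)/(-3/8) = -(-2440)*(-8)/3 = -244*80/3 = -19520/3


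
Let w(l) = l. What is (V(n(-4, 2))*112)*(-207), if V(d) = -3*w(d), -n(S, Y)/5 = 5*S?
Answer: 6955200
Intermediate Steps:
n(S, Y) = -25*S
V(d) = -3*d
(V(n(-4, 2))*112)*(-207) = (-(-75)*(-4)*112)*(-207) = (-3*100*112)*(-207) = -300*112*(-207) = -33600*(-207) = 6955200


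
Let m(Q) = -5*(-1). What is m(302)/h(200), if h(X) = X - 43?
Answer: 5/157 ≈ 0.031847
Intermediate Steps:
h(X) = -43 + X
m(Q) = 5
m(302)/h(200) = 5/(-43 + 200) = 5/157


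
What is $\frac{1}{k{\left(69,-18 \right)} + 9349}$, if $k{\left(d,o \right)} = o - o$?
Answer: $\frac{1}{9349} \approx 0.00010696$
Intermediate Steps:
$k{\left(d,o \right)} = 0$
$\frac{1}{k{\left(69,-18 \right)} + 9349} = \frac{1}{0 + 9349} = \frac{1}{9349}$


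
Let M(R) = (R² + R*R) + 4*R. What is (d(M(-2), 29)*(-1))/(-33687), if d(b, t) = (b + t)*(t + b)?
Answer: 841/33687 ≈ 0.024965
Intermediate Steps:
M(R) = 2*R² + 4*R (M(R) = (R² + R²) + 4*R = 2*R² + 4*R)
d(b, t) = (b + t)² (d(b, t) = (b + t)*(b + t) = (b + t)²)
(d(M(-2), 29)*(-1))/(-33687) = ((2*(-2)*(2 - 2) + 29)²*(-1))/(-33687) = ((2*(-2)*0 + 29)²*(-1))*(-1/33687) = ((0 + 29)²*(-1))*(-1/33687) = (29²*(-1))*(-1/33687) = (841*(-1))*(-1/33687) = -841*(-1/33687) = 841/33687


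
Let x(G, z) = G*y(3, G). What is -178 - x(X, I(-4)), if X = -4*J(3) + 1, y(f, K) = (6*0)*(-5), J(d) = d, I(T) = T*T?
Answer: -178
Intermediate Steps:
I(T) = T²
y(f, K) = 0 (y(f, K) = 0*(-5) = 0)
X = -11 (X = -4*3 + 1 = -12 + 1 = -11)
x(G, z) = 0 (x(G, z) = G*0 = 0)
-178 - x(X, I(-4)) = -178 - 1*0 = -178 + 0 = -178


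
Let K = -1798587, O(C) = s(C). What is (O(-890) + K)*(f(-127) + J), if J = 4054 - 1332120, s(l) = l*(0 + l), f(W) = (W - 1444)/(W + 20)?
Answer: 143023303372117/107 ≈ 1.3367e+12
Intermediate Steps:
f(W) = (-1444 + W)/(20 + W)
s(l) = l² (s(l) = l*l = l²)
J = -1328066
O(C) = C²
(O(-890) + K)*(f(-127) + J) = ((-890)² - 1798587)*((-1444 - 127)/(20 - 127) - 1328066) = (792100 - 1798587)*(-1571/(-107) - 1328066) = -1006487*(-1/107*(-1571) - 1328066) = -1006487*(1571/107 - 1328066) = -1006487*(-142101491/107) = 143023303372117/107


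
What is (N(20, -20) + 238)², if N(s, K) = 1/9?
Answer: 4592449/81 ≈ 56697.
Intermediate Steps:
N(s, K) = ⅑
(N(20, -20) + 238)² = (⅑ + 238)² = (2143/9)² = 4592449/81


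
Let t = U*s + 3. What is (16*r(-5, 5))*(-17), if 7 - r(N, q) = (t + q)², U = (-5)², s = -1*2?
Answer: 477904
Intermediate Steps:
s = -2
U = 25
t = -47 (t = 25*(-2) + 3 = -50 + 3 = -47)
r(N, q) = 7 - (-47 + q)²
(16*r(-5, 5))*(-17) = (16*(7 - (-47 + 5)²))*(-17) = (16*(7 - 1*(-42)²))*(-17) = (16*(7 - 1*1764))*(-17) = (16*(7 - 1764))*(-17) = (16*(-1757))*(-17) = -28112*(-17) = 477904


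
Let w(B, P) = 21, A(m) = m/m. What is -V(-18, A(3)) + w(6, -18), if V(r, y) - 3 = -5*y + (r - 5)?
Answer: 46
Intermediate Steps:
A(m) = 1
V(r, y) = -2 + r - 5*y (V(r, y) = 3 + (-5*y + (r - 5)) = 3 + (-5*y + (-5 + r)) = 3 + (-5 + r - 5*y) = -2 + r - 5*y)
-V(-18, A(3)) + w(6, -18) = -(-2 - 18 - 5*1) + 21 = -(-2 - 18 - 5) + 21 = -1*(-25) + 21 = 25 + 21 = 46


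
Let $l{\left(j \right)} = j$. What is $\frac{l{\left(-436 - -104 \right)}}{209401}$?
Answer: $- \frac{332}{209401} \approx -0.0015855$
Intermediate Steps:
$\frac{l{\left(-436 - -104 \right)}}{209401} = \frac{-436 - -104}{209401} = \left(-436 + 104\right) \frac{1}{209401} = \left(-332\right) \frac{1}{209401} = - \frac{332}{209401}$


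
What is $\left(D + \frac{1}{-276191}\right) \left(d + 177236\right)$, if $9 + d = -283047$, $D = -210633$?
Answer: $\frac{6156072034821280}{276191} \approx 2.2289 \cdot 10^{10}$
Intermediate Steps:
$d = -283056$ ($d = -9 - 283047 = -283056$)
$\left(D + \frac{1}{-276191}\right) \left(d + 177236\right) = \left(-210633 + \frac{1}{-276191}\right) \left(-283056 + 177236\right) = \left(-210633 - \frac{1}{276191}\right) \left(-105820\right) = \left(- \frac{58174938904}{276191}\right) \left(-105820\right) = \frac{6156072034821280}{276191}$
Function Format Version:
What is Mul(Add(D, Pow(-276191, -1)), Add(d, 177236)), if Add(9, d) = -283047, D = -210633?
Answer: Rational(6156072034821280, 276191) ≈ 2.2289e+10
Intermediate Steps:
d = -283056 (d = Add(-9, -283047) = -283056)
Mul(Add(D, Pow(-276191, -1)), Add(d, 177236)) = Mul(Add(-210633, Pow(-276191, -1)), Add(-283056, 177236)) = Mul(Add(-210633, Rational(-1, 276191)), -105820) = Mul(Rational(-58174938904, 276191), -105820) = Rational(6156072034821280, 276191)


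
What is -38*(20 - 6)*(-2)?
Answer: 1064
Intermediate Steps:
-38*(20 - 6)*(-2) = -38*14*(-2) = -532*(-2) = 1064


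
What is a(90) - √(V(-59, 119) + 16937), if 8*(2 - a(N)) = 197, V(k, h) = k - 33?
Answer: -181/8 - √16845 ≈ -152.41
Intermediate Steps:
V(k, h) = -33 + k
a(N) = -181/8 (a(N) = 2 - ⅛*197 = 2 - 197/8 = -181/8)
a(90) - √(V(-59, 119) + 16937) = -181/8 - √((-33 - 59) + 16937) = -181/8 - √(-92 + 16937) = -181/8 - √16845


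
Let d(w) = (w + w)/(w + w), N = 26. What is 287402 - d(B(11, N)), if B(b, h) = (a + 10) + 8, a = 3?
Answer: 287401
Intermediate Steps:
B(b, h) = 21 (B(b, h) = (3 + 10) + 8 = 13 + 8 = 21)
d(w) = 1 (d(w) = (2*w)/((2*w)) = (2*w)*(1/(2*w)) = 1)
287402 - d(B(11, N)) = 287402 - 1*1 = 287402 - 1 = 287401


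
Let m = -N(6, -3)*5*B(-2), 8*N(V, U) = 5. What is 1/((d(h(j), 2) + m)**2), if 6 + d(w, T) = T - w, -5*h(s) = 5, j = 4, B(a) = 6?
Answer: 16/7569 ≈ 0.0021139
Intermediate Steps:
N(V, U) = 5/8 (N(V, U) = (1/8)*5 = 5/8)
h(s) = -1 (h(s) = -1/5*5 = -1)
m = -75/4 (m = -(5/8)*5*6 = -25*6/8 = -1*75/4 = -75/4 ≈ -18.750)
d(w, T) = -6 + T - w (d(w, T) = -6 + (T - w) = -6 + T - w)
1/((d(h(j), 2) + m)**2) = 1/(((-6 + 2 - 1*(-1)) - 75/4)**2) = 1/(((-6 + 2 + 1) - 75/4)**2) = 1/((-3 - 75/4)**2) = 1/((-87/4)**2) = 1/(7569/16) = 16/7569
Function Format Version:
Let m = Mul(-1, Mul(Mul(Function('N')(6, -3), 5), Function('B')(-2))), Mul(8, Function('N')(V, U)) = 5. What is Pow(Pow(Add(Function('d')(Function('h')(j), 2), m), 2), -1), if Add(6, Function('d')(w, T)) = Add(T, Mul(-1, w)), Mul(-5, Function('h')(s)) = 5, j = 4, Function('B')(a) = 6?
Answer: Rational(16, 7569) ≈ 0.0021139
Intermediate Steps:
Function('N')(V, U) = Rational(5, 8) (Function('N')(V, U) = Mul(Rational(1, 8), 5) = Rational(5, 8))
Function('h')(s) = -1 (Function('h')(s) = Mul(Rational(-1, 5), 5) = -1)
m = Rational(-75, 4) (m = Mul(-1, Mul(Mul(Rational(5, 8), 5), 6)) = Mul(-1, Mul(Rational(25, 8), 6)) = Mul(-1, Rational(75, 4)) = Rational(-75, 4) ≈ -18.750)
Function('d')(w, T) = Add(-6, T, Mul(-1, w)) (Function('d')(w, T) = Add(-6, Add(T, Mul(-1, w))) = Add(-6, T, Mul(-1, w)))
Pow(Pow(Add(Function('d')(Function('h')(j), 2), m), 2), -1) = Pow(Pow(Add(Add(-6, 2, Mul(-1, -1)), Rational(-75, 4)), 2), -1) = Pow(Pow(Add(Add(-6, 2, 1), Rational(-75, 4)), 2), -1) = Pow(Pow(Add(-3, Rational(-75, 4)), 2), -1) = Pow(Pow(Rational(-87, 4), 2), -1) = Pow(Rational(7569, 16), -1) = Rational(16, 7569)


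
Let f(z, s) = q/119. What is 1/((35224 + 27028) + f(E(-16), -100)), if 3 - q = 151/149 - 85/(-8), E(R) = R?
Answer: 20264/1261473057 ≈ 1.6064e-5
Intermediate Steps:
q = -10297/1192 (q = 3 - (151/149 - 85/(-8)) = 3 - (151*(1/149) - 85*(-⅛)) = 3 - (151/149 + 85/8) = 3 - 1*13873/1192 = 3 - 13873/1192 = -10297/1192 ≈ -8.6384)
f(z, s) = -1471/20264 (f(z, s) = -10297/1192/119 = -10297/1192*1/119 = -1471/20264)
1/((35224 + 27028) + f(E(-16), -100)) = 1/((35224 + 27028) - 1471/20264) = 1/(62252 - 1471/20264) = 1/(1261473057/20264) = 20264/1261473057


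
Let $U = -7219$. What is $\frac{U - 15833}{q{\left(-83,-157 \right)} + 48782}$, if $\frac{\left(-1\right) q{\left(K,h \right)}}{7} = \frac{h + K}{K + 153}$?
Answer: $- \frac{11526}{24403} \approx -0.47232$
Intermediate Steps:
$q{\left(K,h \right)} = - \frac{7 \left(K + h\right)}{153 + K}$ ($q{\left(K,h \right)} = - 7 \frac{h + K}{K + 153} = - 7 \frac{K + h}{153 + K} = - \frac{7 \left(K + h\right)}{153 + K}$)
$\frac{U - 15833}{q{\left(-83,-157 \right)} + 48782} = \frac{-7219 - 15833}{\frac{7 \left(\left(-1\right) \left(-83\right) - -157\right)}{153 - 83} + 48782} = - \frac{23052}{\frac{7 \left(83 + 157\right)}{70} + 48782} = - \frac{23052}{7 \cdot \frac{1}{70} \cdot 240 + 48782} = - \frac{23052}{24 + 48782} = - \frac{23052}{48806} = \left(-23052\right) \frac{1}{48806} = - \frac{11526}{24403}$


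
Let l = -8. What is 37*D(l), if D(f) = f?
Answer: -296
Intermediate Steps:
37*D(l) = 37*(-8) = -296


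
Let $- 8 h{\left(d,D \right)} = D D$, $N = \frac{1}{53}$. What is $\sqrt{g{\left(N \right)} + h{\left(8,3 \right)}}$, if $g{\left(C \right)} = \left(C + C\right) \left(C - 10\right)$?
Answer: $\frac{i \sqrt{67490}}{212} \approx 1.2254 i$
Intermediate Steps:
$N = \frac{1}{53} \approx 0.018868$
$g{\left(C \right)} = 2 C \left(-10 + C\right)$
$h{\left(d,D \right)} = - \frac{D^{2}}{8}$ ($h{\left(d,D \right)} = - \frac{D D}{8} = - \frac{D^{2}}{8}$)
$\sqrt{g{\left(N \right)} + h{\left(8,3 \right)}} = \sqrt{2 \cdot \frac{1}{53} \left(-10 + \frac{1}{53}\right) - \frac{3^{2}}{8}} = \sqrt{2 \cdot \frac{1}{53} \left(- \frac{529}{53}\right) - \frac{9}{8}} = \sqrt{- \frac{1058}{2809} - \frac{9}{8}} = \sqrt{- \frac{33745}{22472}} = \frac{i \sqrt{67490}}{212}$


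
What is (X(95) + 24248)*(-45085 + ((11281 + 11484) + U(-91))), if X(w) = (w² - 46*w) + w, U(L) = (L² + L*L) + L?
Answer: -169609302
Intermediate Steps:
U(L) = L + 2*L² (U(L) = (L² + L²) + L = 2*L² + L = L + 2*L²)
X(w) = w² - 45*w
(X(95) + 24248)*(-45085 + ((11281 + 11484) + U(-91))) = (95*(-45 + 95) + 24248)*(-45085 + ((11281 + 11484) - 91*(1 + 2*(-91)))) = (95*50 + 24248)*(-45085 + (22765 - 91*(1 - 182))) = (4750 + 24248)*(-45085 + (22765 - 91*(-181))) = 28998*(-45085 + (22765 + 16471)) = 28998*(-45085 + 39236) = 28998*(-5849) = -169609302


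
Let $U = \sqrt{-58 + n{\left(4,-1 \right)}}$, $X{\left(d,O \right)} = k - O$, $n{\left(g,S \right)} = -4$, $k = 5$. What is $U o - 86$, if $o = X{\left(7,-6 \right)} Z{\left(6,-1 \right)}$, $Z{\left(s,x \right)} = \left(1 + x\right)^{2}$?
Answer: $-86$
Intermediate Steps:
$X{\left(d,O \right)} = 5 - O$
$U = i \sqrt{62}$ ($U = \sqrt{-58 - 4} = \sqrt{-62} = i \sqrt{62} \approx 7.874 i$)
$o = 0$ ($o = \left(5 - -6\right) \left(1 - 1\right)^{2} = \left(5 + 6\right) 0^{2} = 11 \cdot 0 = 0$)
$U o - 86 = i \sqrt{62} \cdot 0 - 86 = 0 - 86 = -86$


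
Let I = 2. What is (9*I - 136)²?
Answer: 13924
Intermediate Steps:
(9*I - 136)² = (9*2 - 136)² = (18 - 136)² = (-118)² = 13924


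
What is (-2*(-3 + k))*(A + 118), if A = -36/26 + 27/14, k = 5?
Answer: -43150/91 ≈ -474.18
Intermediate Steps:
A = 99/182 (A = -36*1/26 + 27*(1/14) = -18/13 + 27/14 = 99/182 ≈ 0.54396)
(-2*(-3 + k))*(A + 118) = (-2*(-3 + 5))*(99/182 + 118) = -2*2*(21575/182) = -4*21575/182 = -43150/91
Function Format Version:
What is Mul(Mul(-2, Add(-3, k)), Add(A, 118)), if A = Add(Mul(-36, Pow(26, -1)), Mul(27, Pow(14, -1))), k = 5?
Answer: Rational(-43150, 91) ≈ -474.18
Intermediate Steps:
A = Rational(99, 182) (A = Add(Mul(-36, Rational(1, 26)), Mul(27, Rational(1, 14))) = Add(Rational(-18, 13), Rational(27, 14)) = Rational(99, 182) ≈ 0.54396)
Mul(Mul(-2, Add(-3, k)), Add(A, 118)) = Mul(Mul(-2, Add(-3, 5)), Add(Rational(99, 182), 118)) = Mul(Mul(-2, 2), Rational(21575, 182)) = Mul(-4, Rational(21575, 182)) = Rational(-43150, 91)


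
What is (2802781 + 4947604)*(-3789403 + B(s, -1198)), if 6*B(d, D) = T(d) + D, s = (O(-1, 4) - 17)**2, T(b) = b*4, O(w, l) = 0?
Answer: -29369386422850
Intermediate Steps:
T(b) = 4*b
s = 289 (s = (0 - 17)**2 = (-17)**2 = 289)
B(d, D) = D/6 + 2*d/3 (B(d, D) = (4*d + D)/6 = (D + 4*d)/6 = D/6 + 2*d/3)
(2802781 + 4947604)*(-3789403 + B(s, -1198)) = (2802781 + 4947604)*(-3789403 + ((1/6)*(-1198) + (2/3)*289)) = 7750385*(-3789403 + (-599/3 + 578/3)) = 7750385*(-3789403 - 7) = 7750385*(-3789410) = -29369386422850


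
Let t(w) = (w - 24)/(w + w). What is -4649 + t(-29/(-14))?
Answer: -269949/58 ≈ -4654.3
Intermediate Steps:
t(w) = (-24 + w)/(2*w) (t(w) = (-24 + w)/((2*w)) = (-24 + w)*(1/(2*w)) = (-24 + w)/(2*w))
-4649 + t(-29/(-14)) = -4649 + (-24 - 29/(-14))/(2*((-29/(-14)))) = -4649 + (-24 - 29*(-1/14))/(2*((-29*(-1/14)))) = -4649 + (-24 + 29/14)/(2*(29/14)) = -4649 + (½)*(14/29)*(-307/14) = -4649 - 307/58 = -269949/58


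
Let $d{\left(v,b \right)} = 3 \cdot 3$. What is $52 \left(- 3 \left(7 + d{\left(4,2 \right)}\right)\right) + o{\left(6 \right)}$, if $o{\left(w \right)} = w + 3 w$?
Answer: $-2472$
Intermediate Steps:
$o{\left(w \right)} = 4 w$
$d{\left(v,b \right)} = 9$
$52 \left(- 3 \left(7 + d{\left(4,2 \right)}\right)\right) + o{\left(6 \right)} = 52 \left(- 3 \left(7 + 9\right)\right) + 4 \cdot 6 = 52 \left(\left(-3\right) 16\right) + 24 = 52 \left(-48\right) + 24 = -2496 + 24 = -2472$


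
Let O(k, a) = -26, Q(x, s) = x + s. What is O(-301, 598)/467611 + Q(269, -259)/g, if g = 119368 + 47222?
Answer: 34477/7789931649 ≈ 4.4258e-6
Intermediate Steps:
g = 166590
Q(x, s) = s + x
O(-301, 598)/467611 + Q(269, -259)/g = -26/467611 + (-259 + 269)/166590 = -26*1/467611 + 10*(1/166590) = -26/467611 + 1/16659 = 34477/7789931649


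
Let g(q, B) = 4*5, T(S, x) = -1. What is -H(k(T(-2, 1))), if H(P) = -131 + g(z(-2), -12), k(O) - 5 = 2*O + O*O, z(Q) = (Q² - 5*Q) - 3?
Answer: 111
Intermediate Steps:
z(Q) = -3 + Q² - 5*Q
g(q, B) = 20
k(O) = 5 + O² + 2*O (k(O) = 5 + (2*O + O*O) = 5 + (2*O + O²) = 5 + (O² + 2*O) = 5 + O² + 2*O)
H(P) = -111 (H(P) = -131 + 20 = -111)
-H(k(T(-2, 1))) = -1*(-111) = 111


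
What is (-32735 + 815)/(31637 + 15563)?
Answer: -399/590 ≈ -0.67627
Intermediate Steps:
(-32735 + 815)/(31637 + 15563) = -31920/47200 = -31920*1/47200 = -399/590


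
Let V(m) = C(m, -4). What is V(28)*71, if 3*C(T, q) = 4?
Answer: 284/3 ≈ 94.667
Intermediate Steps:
C(T, q) = 4/3 (C(T, q) = (1/3)*4 = 4/3)
V(m) = 4/3
V(28)*71 = (4/3)*71 = 284/3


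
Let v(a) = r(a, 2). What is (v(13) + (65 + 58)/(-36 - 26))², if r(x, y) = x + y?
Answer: 651249/3844 ≈ 169.42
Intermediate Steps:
v(a) = 2 + a (v(a) = a + 2 = 2 + a)
(v(13) + (65 + 58)/(-36 - 26))² = ((2 + 13) + (65 + 58)/(-36 - 26))² = (15 + 123/(-62))² = (15 + 123*(-1/62))² = (15 - 123/62)² = (807/62)² = 651249/3844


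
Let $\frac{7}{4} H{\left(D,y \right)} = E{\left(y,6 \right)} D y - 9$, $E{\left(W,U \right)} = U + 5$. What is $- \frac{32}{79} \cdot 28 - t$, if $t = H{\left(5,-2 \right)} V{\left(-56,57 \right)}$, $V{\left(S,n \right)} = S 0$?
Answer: $- \frac{896}{79} \approx -11.342$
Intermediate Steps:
$E{\left(W,U \right)} = 5 + U$
$H{\left(D,y \right)} = - \frac{36}{7} + \frac{44 D y}{7}$ ($H{\left(D,y \right)} = \frac{4 \left(\left(5 + 6\right) D y - 9\right)}{7} = \frac{4 \left(11 D y - 9\right)}{7} = \frac{4 \left(-9 + 11 D y\right)}{7} = - \frac{36}{7} + \frac{44 D y}{7}$)
$V{\left(S,n \right)} = 0$
$t = 0$ ($t = \left(- \frac{36}{7} + \frac{44}{7} \cdot 5 \left(-2\right)\right) 0 = \left(- \frac{36}{7} - \frac{440}{7}\right) 0 = \left(-68\right) 0 = 0$)
$- \frac{32}{79} \cdot 28 - t = - \frac{32}{79} \cdot 28 - 0 = \left(-32\right) \frac{1}{79} \cdot 28 + 0 = \left(- \frac{32}{79}\right) 28 + 0 = - \frac{896}{79} + 0 = - \frac{896}{79}$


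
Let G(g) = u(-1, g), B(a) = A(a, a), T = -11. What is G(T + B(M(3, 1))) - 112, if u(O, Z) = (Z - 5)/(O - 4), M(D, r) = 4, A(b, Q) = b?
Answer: -548/5 ≈ -109.60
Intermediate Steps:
B(a) = a
u(O, Z) = (-5 + Z)/(-4 + O)
G(g) = 1 - g/5 (G(g) = (-5 + g)/(-4 - 1) = (-5 + g)/(-5) = -(-5 + g)/5 = 1 - g/5)
G(T + B(M(3, 1))) - 112 = (1 - (-11 + 4)/5) - 112 = (1 - ⅕*(-7)) - 112 = (1 + 7/5) - 112 = 12/5 - 112 = -548/5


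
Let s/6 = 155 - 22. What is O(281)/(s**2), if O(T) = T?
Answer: 281/636804 ≈ 0.00044127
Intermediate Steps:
s = 798 (s = 6*(155 - 22) = 6*133 = 798)
O(281)/(s**2) = 281/(798**2) = 281/636804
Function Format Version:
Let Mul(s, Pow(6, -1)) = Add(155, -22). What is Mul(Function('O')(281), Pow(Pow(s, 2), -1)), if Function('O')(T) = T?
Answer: Rational(281, 636804) ≈ 0.00044127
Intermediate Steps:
s = 798 (s = Mul(6, Add(155, -22)) = Mul(6, 133) = 798)
Mul(Function('O')(281), Pow(Pow(s, 2), -1)) = Mul(281, Pow(Pow(798, 2), -1)) = Mul(281, Pow(636804, -1)) = Mul(281, Rational(1, 636804)) = Rational(281, 636804)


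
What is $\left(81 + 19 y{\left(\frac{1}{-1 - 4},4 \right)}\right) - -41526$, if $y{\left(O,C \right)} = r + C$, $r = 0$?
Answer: $41683$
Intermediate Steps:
$y{\left(O,C \right)} = C$ ($y{\left(O,C \right)} = 0 + C = C$)
$\left(81 + 19 y{\left(\frac{1}{-1 - 4},4 \right)}\right) - -41526 = \left(81 + 19 \cdot 4\right) - -41526 = \left(81 + 76\right) + 41526 = 157 + 41526 = 41683$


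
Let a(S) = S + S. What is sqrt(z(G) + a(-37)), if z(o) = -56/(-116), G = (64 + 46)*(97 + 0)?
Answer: 2*I*sqrt(15457)/29 ≈ 8.5742*I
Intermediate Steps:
G = 10670 (G = 110*97 = 10670)
a(S) = 2*S
z(o) = 14/29 (z(o) = -56*(-1/116) = 14/29)
sqrt(z(G) + a(-37)) = sqrt(14/29 + 2*(-37)) = sqrt(14/29 - 74) = sqrt(-2132/29) = 2*I*sqrt(15457)/29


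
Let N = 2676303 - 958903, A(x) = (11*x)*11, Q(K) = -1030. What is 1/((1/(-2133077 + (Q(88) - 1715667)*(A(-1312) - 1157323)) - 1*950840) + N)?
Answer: 2259299871198/1731888909265538881 ≈ 1.3045e-6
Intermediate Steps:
A(x) = 121*x
N = 1717400
1/((1/(-2133077 + (Q(88) - 1715667)*(A(-1312) - 1157323)) - 1*950840) + N) = 1/((1/(-2133077 + (-1030 - 1715667)*(121*(-1312) - 1157323)) - 1*950840) + 1717400) = 1/((1/(-2133077 - 1716697*(-158752 - 1157323)) - 950840) + 1717400) = 1/((1/(-2133077 - 1716697*(-1316075)) - 950840) + 1717400) = 1/((1/(-2133077 + 2259302004275) - 950840) + 1717400) = 1/((1/2259299871198 - 950840) + 1717400) = 1/(-2148232689529906319/2259299871198 + 1717400) = 1/(1731888909265538881/2259299871198) = 2259299871198/1731888909265538881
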